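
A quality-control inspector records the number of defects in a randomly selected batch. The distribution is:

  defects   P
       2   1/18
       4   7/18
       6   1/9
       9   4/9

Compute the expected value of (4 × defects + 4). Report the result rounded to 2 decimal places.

E[4x+4] = (1/18)·12 + (7/18)·20 + (1/9)·28 + (4/9)·40
     = 88/3 ≈ 29.33

29.33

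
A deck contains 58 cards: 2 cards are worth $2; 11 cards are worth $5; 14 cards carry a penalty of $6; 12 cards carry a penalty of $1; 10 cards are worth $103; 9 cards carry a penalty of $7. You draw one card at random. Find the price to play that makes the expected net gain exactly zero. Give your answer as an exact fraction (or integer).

E[payout] = (2/58)·2 + (11/58)·5 + (14/58)·(-6) + (12/58)·(-1) + (10/58)·103 + (9/58)·(-7) = 465/29
Fair fee = E[payout] = 465/29

465/29 dollars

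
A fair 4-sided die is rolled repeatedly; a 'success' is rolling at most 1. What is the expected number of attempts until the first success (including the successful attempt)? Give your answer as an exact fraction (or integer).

For a geometric distribution, E[trials] = 1/p = 1/(1/4) = 4.

4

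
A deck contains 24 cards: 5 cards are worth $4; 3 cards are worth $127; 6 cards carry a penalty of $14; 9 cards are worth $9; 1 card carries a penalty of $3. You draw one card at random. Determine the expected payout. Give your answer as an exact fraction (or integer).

E[payout] = (5/24)·4 + (3/24)·127 + (6/24)·(-14) + (9/24)·9 + (1/24)·(-3) = 395/24

395/24 dollars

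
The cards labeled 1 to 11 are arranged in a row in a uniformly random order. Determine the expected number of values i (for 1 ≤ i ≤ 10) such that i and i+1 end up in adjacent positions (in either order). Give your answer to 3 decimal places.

For each i ∈ {1,…,10}, let Xᵢ = 1 if i and i+1 are adjacent. P(Xᵢ=1) = 2·(11−1)!/11! = 2/11.
By linearity, E[ΣXᵢ] = (10)·(2/11) = 20/11.
≈ 1.818

1.818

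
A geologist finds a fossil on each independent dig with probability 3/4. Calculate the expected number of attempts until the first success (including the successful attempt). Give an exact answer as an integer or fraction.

For a geometric distribution, E[trials] = 1/p = 1/(3/4) = 4/3.

4/3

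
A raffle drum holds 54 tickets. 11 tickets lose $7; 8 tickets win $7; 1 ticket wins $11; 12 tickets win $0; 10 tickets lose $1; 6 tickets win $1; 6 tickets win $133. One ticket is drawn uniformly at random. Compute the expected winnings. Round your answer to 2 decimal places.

$14.52

E[payout] = (11/54)·(-7) + (8/54)·7 + (1/54)·11 + (12/54)·0 + (10/54)·(-1) + (6/54)·1 + (6/54)·133 = 392/27
≈ $14.52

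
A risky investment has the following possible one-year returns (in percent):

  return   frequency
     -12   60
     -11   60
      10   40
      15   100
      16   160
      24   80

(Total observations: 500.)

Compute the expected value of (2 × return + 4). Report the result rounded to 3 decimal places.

Total = 500, so P(return=-12) = 60/500, etc.
E[2x+4] = (3/25)·(-20) + (3/25)·(-18) + (2/25)·24 + (1/5)·34 + (8/25)·36 + (4/25)·52
     = 24 ≈ 24.000

24.000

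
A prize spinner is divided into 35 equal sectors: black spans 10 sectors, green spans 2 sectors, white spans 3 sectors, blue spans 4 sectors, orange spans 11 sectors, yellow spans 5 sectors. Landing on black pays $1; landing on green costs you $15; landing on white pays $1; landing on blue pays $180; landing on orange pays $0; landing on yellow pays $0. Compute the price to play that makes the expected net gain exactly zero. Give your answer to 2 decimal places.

$20.09

E[payout] = (10/35)·1 + (2/35)·(-15) + (3/35)·1 + (4/35)·180 + (11/35)·0 + (5/35)·0 = 703/35
Fair fee = E[payout] = 703/35 ≈ $20.09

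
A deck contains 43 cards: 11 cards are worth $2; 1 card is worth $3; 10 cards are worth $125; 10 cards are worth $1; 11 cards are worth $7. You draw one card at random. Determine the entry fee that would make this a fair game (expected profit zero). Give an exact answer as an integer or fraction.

E[payout] = (11/43)·2 + (1/43)·3 + (10/43)·125 + (10/43)·1 + (11/43)·7 = 1362/43
Fair fee = E[payout] = 1362/43

1362/43 dollars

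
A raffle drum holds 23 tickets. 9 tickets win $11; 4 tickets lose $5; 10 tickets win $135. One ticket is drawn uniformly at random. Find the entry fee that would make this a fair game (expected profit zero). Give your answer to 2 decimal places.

$62.13

E[payout] = (9/23)·11 + (4/23)·(-5) + (10/23)·135 = 1429/23
Fair fee = E[payout] = 1429/23 ≈ $62.13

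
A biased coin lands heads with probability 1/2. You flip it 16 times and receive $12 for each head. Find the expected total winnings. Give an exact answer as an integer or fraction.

E[#heads] = 16·1/2 = 8 (linearity over flips).
E[winnings] = 12·8 = 96.

$96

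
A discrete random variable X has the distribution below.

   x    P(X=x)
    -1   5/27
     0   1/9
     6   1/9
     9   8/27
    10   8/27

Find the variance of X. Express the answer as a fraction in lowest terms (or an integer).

E[X] = (5/27)·(-1) + (1/9)·0 + (1/9)·6 + (8/27)·9 + (8/27)·10 = 55/9
E[X²] = (5/27)·1 + (1/9)·0 + (1/9)·36 + (8/27)·81 + (8/27)·100 = 1561/27
Var(X) = 1561/27 − (55/9)² = 1658/81

1658/81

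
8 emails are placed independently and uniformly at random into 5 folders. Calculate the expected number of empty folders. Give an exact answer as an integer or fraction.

Let Xⱼ=1 if folder j is empty. P(Xⱼ=1) = ((5-1)/5)^8 = 65536/390625.
By linearity, E[#empty] = 5·65536/390625 = 65536/78125.

65536/78125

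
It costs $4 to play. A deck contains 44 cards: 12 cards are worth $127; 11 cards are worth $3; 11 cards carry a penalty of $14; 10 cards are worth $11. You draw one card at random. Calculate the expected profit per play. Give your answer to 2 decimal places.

E[payout] = (12/44)·127 + (11/44)·3 + (11/44)·(-14) + (10/44)·11 = 1513/44
Expected profit = 1513/44 − 4 = 1337/44 ≈ $30.39

$30.39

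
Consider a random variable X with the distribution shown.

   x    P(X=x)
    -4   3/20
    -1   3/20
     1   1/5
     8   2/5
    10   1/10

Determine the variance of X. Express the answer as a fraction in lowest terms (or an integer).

E[X] = (3/20)·(-4) + (3/20)·(-1) + (1/5)·1 + (2/5)·8 + (1/10)·10 = 73/20
E[X²] = (3/20)·16 + (3/20)·1 + (1/5)·1 + (2/5)·64 + (1/10)·100 = 767/20
Var(X) = 767/20 − (73/20)² = 10011/400

10011/400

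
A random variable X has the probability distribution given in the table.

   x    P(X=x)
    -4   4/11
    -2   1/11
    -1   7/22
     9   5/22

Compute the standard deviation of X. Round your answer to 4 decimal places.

4.9901

E[X] = 1/11, E[X²] = 274/11
Var(X) = E[X²] − (E[X])² = 274/11 − 1/121 = 3013/121
SD(X) = √(3013/121) ≈ 4.9901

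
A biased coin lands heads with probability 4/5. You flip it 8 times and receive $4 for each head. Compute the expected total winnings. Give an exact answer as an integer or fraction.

E[#heads] = 8·4/5 = 32/5 (linearity over flips).
E[winnings] = 4·32/5 = 128/5.

128/5 dollars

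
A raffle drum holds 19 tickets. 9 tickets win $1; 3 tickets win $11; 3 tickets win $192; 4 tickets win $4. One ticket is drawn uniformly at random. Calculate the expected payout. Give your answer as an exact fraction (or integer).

634/19 dollars

E[payout] = (9/19)·1 + (3/19)·11 + (3/19)·192 + (4/19)·4 = 634/19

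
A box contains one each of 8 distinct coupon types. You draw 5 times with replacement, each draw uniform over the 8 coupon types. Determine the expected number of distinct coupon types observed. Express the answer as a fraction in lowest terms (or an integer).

Let Xⱼ=1 if type j appears at least once. P(Xⱼ=1) = 1 − ((8−1)/8)^5 = 15961/32768.
E[#distinct] = 8·15961/32768 = 15961/4096.

15961/4096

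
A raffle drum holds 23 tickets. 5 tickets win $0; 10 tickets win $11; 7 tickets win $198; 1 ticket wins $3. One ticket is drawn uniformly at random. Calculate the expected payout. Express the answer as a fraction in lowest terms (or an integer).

E[payout] = (5/23)·0 + (10/23)·11 + (7/23)·198 + (1/23)·3 = 1499/23

1499/23 dollars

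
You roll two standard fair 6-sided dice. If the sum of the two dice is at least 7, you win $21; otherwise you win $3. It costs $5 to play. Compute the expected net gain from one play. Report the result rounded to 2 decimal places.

E[payout] = (5/12)·3 + (7/12)·21 = 27/2
Expected profit = 27/2 − 5 = 17/2 ≈ $8.50

$8.50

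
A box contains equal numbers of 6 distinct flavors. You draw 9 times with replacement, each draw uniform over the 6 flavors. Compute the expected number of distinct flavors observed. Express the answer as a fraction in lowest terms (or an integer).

8124571/1679616

Let Xⱼ=1 if type j appears at least once. P(Xⱼ=1) = 1 − ((6−1)/6)^9 = 8124571/10077696.
E[#distinct] = 6·8124571/10077696 = 8124571/1679616.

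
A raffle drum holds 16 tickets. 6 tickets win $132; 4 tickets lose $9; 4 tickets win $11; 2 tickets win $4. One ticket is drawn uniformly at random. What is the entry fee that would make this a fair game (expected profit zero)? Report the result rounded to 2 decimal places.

$50.50

E[payout] = (6/16)·132 + (4/16)·(-9) + (4/16)·11 + (2/16)·4 = 101/2
Fair fee = E[payout] = 101/2 ≈ $50.50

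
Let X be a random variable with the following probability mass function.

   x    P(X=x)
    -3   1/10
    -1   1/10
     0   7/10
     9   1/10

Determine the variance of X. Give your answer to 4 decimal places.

E[X] = (1/10)·(-3) + (1/10)·(-1) + (7/10)·0 + (1/10)·9 = 1/2
E[X²] = (1/10)·9 + (1/10)·1 + (7/10)·0 + (1/10)·81 = 91/10
Var(X) = 91/10 − (1/2)² = 177/20 ≈ 8.8500

8.8500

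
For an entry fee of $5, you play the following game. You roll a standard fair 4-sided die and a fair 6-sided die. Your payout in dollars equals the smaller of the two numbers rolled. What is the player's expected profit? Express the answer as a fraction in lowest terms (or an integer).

Distribution of the smaller of the two numbers rolled: 1 w.p. 3/8, 2 w.p. 7/24, 3 w.p. 5/24, 4 w.p. 1/8
E[payout] = (3/8)·1 + (7/24)·2 + (5/24)·3 + (1/8)·4 = 25/12
Expected profit = 25/12 − 5 = -35/12

-35/12 dollars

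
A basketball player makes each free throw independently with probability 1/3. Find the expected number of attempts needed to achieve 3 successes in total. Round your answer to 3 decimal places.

By linearity (sum of 3 independent geometric waits), E[trials] = 3/p = 3/(1/3) = 9.
≈ 9.000

9.000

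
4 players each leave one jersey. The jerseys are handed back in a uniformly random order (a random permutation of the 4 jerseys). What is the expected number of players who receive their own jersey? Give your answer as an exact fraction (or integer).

1

Let Xᵢ = 1 if person i gets their own jersey. For each i, P(Xᵢ=1) = 1/4.
By linearity of expectation, E[X₁+…+X_4] = 4·(1/4) = 1.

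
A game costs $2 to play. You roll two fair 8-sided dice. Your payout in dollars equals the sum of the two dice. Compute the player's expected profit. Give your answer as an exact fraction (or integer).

$7

Distribution of the sum of the two dice: 2 w.p. 1/64, 3 w.p. 1/32, 4 w.p. 3/64, 5 w.p. 1/16, 6 w.p. 5/64, 7 w.p. 3/32, …
E[payout] = (1/64)·2 + (1/32)·3 + (3/64)·4 + (1/16)·5 + (5/64)·6 + (3/32)·7 + (7/64)·8 + (1/8)·9 + (7/64)·10 + (3/32)·11 + (5/64)·12 + (1/16)·13 + (3/64)·14 + (1/32)·15 + (1/64)·16 = 9
Expected profit = 9 − 2 = 7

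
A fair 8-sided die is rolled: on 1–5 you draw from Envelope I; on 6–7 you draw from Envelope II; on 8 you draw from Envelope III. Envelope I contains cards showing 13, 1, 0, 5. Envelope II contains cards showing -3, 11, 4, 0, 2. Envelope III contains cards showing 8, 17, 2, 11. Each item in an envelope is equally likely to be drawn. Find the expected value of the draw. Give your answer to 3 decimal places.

4.856

E[X | Envelope I] = (13 + 1 + 0 + 5)/4 = 19/4
E[X | Envelope II] = (-3 + 11 + 4 + 0 + 2)/5 = 14/5
E[X | Envelope III] = (8 + 17 + 2 + 11)/4 = 19/2
E[X] = (5/8)·19/4 + (1/4)·14/5 + (1/8)·19/2 = 777/160 ≈ 4.856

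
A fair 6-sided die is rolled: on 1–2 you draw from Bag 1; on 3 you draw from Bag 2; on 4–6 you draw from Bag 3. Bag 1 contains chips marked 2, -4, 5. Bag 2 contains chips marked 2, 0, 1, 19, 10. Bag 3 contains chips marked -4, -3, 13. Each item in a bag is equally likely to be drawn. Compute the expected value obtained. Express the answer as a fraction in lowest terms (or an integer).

12/5

E[X | Bag 1] = (2 − 4 + 5)/3 = 1
E[X | Bag 2] = (2 + 0 + 1 + 19 + 10)/5 = 32/5
E[X | Bag 3] = (-4 − 3 + 13)/3 = 2
E[X] = (1/3)·1 + (1/6)·32/5 + (1/2)·2 = 12/5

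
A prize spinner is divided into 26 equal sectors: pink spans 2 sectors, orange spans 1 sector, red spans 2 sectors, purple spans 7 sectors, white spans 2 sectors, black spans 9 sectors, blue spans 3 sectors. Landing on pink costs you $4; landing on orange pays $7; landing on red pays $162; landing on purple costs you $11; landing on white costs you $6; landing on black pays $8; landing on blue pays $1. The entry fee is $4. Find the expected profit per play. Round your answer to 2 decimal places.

$7.88

E[payout] = (2/26)·(-4) + (1/26)·7 + (2/26)·162 + (7/26)·(-11) + (2/26)·(-6) + (9/26)·8 + (3/26)·1 = 309/26
Expected profit = 309/26 − 4 = 205/26 ≈ $7.88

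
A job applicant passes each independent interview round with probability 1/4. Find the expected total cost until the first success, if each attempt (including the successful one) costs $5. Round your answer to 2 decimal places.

E[#attempts] = 1/p = 4; E[cost] = 5·4 = 20.
≈ 20.00

$20.00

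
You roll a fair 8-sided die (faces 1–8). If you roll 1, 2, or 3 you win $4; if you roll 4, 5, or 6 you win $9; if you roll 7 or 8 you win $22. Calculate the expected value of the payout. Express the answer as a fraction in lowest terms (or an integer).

E[payout] = (3/8)·4 + (3/8)·9 + (1/4)·22 = 83/8

83/8 dollars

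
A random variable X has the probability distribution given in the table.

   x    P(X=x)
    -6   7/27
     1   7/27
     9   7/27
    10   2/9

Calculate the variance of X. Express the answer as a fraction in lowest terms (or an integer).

E[X] = (7/27)·(-6) + (7/27)·1 + (7/27)·9 + (2/9)·10 = 88/27
E[X²] = (7/27)·36 + (7/27)·1 + (7/27)·81 + (2/9)·100 = 1426/27
Var(X) = 1426/27 − (88/27)² = 30758/729

30758/729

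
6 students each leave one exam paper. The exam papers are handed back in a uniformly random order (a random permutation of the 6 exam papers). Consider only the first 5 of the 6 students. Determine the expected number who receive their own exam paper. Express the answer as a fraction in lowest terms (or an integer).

5/6

Let Xᵢ = 1 if person i gets their own exam paper. For each i, P(Xᵢ=1) = 1/6.
By linearity of expectation, E[X₁+…+X_5] = 5·(1/6) = 5/6.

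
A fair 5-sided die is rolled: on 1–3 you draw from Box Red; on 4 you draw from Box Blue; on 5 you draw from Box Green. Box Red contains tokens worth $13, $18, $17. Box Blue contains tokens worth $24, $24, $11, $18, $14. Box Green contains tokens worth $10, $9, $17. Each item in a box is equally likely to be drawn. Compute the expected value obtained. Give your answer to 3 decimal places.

$15.640

E[X | Box Red] = (13 + 18 + 17)/3 = 16
E[X | Box Blue] = (24 + 24 + 11 + 18 + 14)/5 = 91/5
E[X | Box Green] = (10 + 9 + 17)/3 = 12
E[X] = (3/5)·16 + (1/5)·91/5 + (1/5)·12 = 391/25 ≈ 15.640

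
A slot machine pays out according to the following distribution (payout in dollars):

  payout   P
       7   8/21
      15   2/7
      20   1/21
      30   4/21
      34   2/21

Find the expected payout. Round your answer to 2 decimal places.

$16.86

E[X] = (8/21)·7 + (2/7)·15 + (1/21)·20 + (4/21)·30 + (2/21)·34
     = 118/7 ≈ 16.86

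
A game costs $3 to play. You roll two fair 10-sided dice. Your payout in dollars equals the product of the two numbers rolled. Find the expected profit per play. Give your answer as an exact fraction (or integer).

Distribution of the product of the two numbers rolled: 1 w.p. 1/100, 2 w.p. 1/50, 3 w.p. 1/50, 4 w.p. 3/100, 5 w.p. 1/50, 6 w.p. 1/25, …
E[payout] = (1/100)·1 + (1/50)·2 + (1/50)·3 + (3/100)·4 + (1/50)·5 + (1/25)·6 + (1/50)·7 + (1/25)·8 + (3/100)·9 + (1/25)·10 + (1/25)·12 + (1/50)·14 + (1/50)·15 + (3/100)·16 + (1/25)·18 + (1/25)·20 + (1/50)·21 + (1/25)·24 + (1/100)·25 + (1/50)·27 + (1/50)·28 + (1/25)·30 + (1/50)·32 + (1/50)·35 + (3/100)·36 + (1/25)·40 + (1/50)·42 + (1/50)·45 + (1/50)·48 + (1/100)·49 + (1/50)·50 + (1/50)·54 + (1/50)·56 + (1/50)·60 + (1/50)·63 + (1/100)·64 + (1/50)·70 + (1/50)·72 + (1/50)·80 + (1/100)·81 + (1/50)·90 + (1/100)·100 = 121/4
Expected profit = 121/4 − 3 = 109/4

109/4 dollars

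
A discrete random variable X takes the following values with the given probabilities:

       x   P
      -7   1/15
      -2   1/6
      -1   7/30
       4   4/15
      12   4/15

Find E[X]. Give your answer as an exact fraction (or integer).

E[X] = (1/15)·(-7) + (1/6)·(-2) + (7/30)·(-1) + (4/15)·4 + (4/15)·12
     = 97/30

97/30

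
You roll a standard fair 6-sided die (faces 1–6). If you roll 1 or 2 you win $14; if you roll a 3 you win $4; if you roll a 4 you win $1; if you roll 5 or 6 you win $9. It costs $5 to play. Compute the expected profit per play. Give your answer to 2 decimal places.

$3.50

E[payout] = (1/6)·1 + (1/6)·4 + (1/3)·9 + (1/3)·14 = 17/2
Expected profit = 17/2 − 5 = 7/2 ≈ $3.50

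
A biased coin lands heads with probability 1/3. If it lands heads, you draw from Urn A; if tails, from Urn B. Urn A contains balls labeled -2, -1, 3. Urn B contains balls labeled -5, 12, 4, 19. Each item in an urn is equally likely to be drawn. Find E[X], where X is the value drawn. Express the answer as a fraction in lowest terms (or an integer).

5

E[X | Urn A] = (-2 − 1 + 3)/3 = 0
E[X | Urn B] = (-5 + 12 + 4 + 19)/4 = 15/2
E[X] = (1/3)·0 + (2/3)·15/2 = 5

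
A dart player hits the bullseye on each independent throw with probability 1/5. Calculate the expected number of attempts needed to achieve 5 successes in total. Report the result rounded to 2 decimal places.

25.00

By linearity (sum of 5 independent geometric waits), E[trials] = 5/p = 5/(1/5) = 25.
≈ 25.00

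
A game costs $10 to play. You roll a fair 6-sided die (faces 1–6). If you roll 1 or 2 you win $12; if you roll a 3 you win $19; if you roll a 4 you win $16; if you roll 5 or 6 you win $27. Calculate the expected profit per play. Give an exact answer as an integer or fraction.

E[payout] = (1/3)·12 + (1/6)·16 + (1/6)·19 + (1/3)·27 = 113/6
Expected profit = 113/6 − 10 = 53/6

53/6 dollars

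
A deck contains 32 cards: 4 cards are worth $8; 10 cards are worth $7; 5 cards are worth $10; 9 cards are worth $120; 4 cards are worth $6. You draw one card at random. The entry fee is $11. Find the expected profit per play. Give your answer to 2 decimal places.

E[payout] = (4/32)·8 + (10/32)·7 + (5/32)·10 + (9/32)·120 + (4/32)·6 = 157/4
Expected profit = 157/4 − 11 = 113/4 ≈ $28.25

$28.25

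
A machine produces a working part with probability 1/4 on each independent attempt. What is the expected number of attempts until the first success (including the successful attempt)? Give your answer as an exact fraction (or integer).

4

For a geometric distribution, E[trials] = 1/p = 1/(1/4) = 4.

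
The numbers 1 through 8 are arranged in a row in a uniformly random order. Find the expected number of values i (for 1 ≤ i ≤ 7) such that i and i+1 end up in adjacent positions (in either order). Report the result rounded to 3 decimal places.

1.750

For each i ∈ {1,…,7}, let Xᵢ = 1 if i and i+1 are adjacent. P(Xᵢ=1) = 2·(8−1)!/8! = 2/8.
By linearity, E[ΣXᵢ] = (7)·(2/8) = 7/4.
≈ 1.750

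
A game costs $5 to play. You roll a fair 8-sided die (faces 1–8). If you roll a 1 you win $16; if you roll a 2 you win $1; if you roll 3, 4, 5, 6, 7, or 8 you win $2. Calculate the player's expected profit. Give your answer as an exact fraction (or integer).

E[payout] = (1/8)·1 + (3/4)·2 + (1/8)·16 = 29/8
Expected profit = 29/8 − 5 = -11/8

-11/8 dollars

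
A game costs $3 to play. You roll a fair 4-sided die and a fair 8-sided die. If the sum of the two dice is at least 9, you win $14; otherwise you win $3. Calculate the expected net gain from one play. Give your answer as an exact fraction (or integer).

E[payout] = (11/16)·3 + (5/16)·14 = 103/16
Expected profit = 103/16 − 3 = 55/16

55/16 dollars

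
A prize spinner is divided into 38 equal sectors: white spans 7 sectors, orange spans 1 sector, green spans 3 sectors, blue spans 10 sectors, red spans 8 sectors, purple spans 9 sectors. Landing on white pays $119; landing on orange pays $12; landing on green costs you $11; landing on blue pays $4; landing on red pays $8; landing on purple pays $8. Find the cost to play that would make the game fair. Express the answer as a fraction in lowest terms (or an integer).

$26

E[payout] = (7/38)·119 + (1/38)·12 + (3/38)·(-11) + (10/38)·4 + (8/38)·8 + (9/38)·8 = 26
Fair fee = E[payout] = 26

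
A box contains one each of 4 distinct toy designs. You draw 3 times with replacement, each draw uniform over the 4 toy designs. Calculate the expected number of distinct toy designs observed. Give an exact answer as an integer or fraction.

Let Xⱼ=1 if type j appears at least once. P(Xⱼ=1) = 1 − ((4−1)/4)^3 = 37/64.
E[#distinct] = 4·37/64 = 37/16.

37/16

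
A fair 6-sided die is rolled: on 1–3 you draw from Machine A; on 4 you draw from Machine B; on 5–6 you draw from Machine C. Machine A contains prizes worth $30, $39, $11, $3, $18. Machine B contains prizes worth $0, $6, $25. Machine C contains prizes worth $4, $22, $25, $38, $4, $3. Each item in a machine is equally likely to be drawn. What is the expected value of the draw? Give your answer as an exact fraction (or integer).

772/45 dollars

E[X | Machine A] = (30 + 39 + 11 + 3 + 18)/5 = 101/5
E[X | Machine B] = (0 + 6 + 25)/3 = 31/3
E[X | Machine C] = (4 + 22 + 25 + 38 + 4 + 3)/6 = 16
E[X] = (1/2)·101/5 + (1/6)·31/3 + (1/3)·16 = 772/45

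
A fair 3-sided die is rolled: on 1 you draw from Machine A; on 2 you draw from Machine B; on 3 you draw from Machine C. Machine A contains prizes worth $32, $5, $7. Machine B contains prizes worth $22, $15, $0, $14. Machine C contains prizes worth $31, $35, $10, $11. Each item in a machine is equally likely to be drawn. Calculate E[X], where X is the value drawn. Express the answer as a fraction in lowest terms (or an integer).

E[X | Machine A] = (32 + 5 + 7)/3 = 44/3
E[X | Machine B] = (22 + 15 + 0 + 14)/4 = 51/4
E[X | Machine C] = (31 + 35 + 10 + 11)/4 = 87/4
E[X] = (1/3)·44/3 + (1/3)·51/4 + (1/3)·87/4 = 295/18

295/18 dollars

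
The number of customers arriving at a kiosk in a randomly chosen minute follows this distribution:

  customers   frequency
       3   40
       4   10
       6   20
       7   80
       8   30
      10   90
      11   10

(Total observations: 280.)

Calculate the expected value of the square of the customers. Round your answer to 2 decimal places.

Total = 280, so P(customers=3) = 40/280, etc.
E[X²] = (1/7)·9 + (1/28)·16 + (1/14)·36 + (2/7)·49 + (3/28)·64 + (9/28)·100 + (1/28)·121
     = 247/4 ≈ 61.75

61.75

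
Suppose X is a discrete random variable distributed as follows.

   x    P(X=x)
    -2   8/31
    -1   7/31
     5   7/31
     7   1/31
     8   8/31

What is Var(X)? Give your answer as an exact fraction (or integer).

E[X] = (8/31)·(-2) + (7/31)·(-1) + (7/31)·5 + (1/31)·7 + (8/31)·8 = 83/31
E[X²] = (8/31)·4 + (7/31)·1 + (7/31)·25 + (1/31)·49 + (8/31)·64 = 25
Var(X) = 25 − (83/31)² = 17136/961

17136/961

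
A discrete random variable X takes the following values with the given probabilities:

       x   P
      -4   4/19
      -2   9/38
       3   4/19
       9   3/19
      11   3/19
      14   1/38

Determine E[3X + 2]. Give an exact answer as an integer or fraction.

200/19

E[3x+2] = (4/19)·(-10) + (9/38)·(-4) + (4/19)·11 + (3/19)·29 + (3/19)·35 + (1/38)·44
     = 200/19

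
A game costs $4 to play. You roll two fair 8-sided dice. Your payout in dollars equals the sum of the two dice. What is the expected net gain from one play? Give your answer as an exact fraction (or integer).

Distribution of the sum of the two dice: 2 w.p. 1/64, 3 w.p. 1/32, 4 w.p. 3/64, 5 w.p. 1/16, 6 w.p. 5/64, 7 w.p. 3/32, …
E[payout] = (1/64)·2 + (1/32)·3 + (3/64)·4 + (1/16)·5 + (5/64)·6 + (3/32)·7 + (7/64)·8 + (1/8)·9 + (7/64)·10 + (3/32)·11 + (5/64)·12 + (1/16)·13 + (3/64)·14 + (1/32)·15 + (1/64)·16 = 9
Expected profit = 9 − 4 = 5

$5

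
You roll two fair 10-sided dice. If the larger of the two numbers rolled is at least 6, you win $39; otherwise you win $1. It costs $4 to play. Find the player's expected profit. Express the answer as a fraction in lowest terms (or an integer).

51/2 dollars

E[payout] = (1/4)·1 + (3/4)·39 = 59/2
Expected profit = 59/2 − 4 = 51/2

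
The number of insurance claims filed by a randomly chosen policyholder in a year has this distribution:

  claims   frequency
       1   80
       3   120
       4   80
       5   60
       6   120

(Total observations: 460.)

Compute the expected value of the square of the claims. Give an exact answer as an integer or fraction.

413/23

Total = 460, so P(claims=1) = 80/460, etc.
E[X²] = (4/23)·1 + (6/23)·9 + (4/23)·16 + (3/23)·25 + (6/23)·36
     = 413/23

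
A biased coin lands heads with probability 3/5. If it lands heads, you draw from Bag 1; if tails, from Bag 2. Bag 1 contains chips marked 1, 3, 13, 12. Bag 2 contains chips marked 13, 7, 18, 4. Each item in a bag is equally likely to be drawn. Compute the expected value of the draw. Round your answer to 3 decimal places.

E[X | Bag 1] = (1 + 3 + 13 + 12)/4 = 29/4
E[X | Bag 2] = (13 + 7 + 18 + 4)/4 = 21/2
E[X] = (3/5)·29/4 + (2/5)·21/2 = 171/20 ≈ 8.550

8.550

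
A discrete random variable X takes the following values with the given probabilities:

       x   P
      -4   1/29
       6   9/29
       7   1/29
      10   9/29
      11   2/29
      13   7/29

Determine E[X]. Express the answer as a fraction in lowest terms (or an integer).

260/29

E[X] = (1/29)·(-4) + (9/29)·6 + (1/29)·7 + (9/29)·10 + (2/29)·11 + (7/29)·13
     = 260/29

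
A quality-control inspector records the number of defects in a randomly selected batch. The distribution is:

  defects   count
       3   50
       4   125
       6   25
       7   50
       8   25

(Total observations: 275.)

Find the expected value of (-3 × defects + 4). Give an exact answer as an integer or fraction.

-118/11

Total = 275, so P(defects=3) = 50/275, etc.
E[-3x+4] = (2/11)·(-5) + (5/11)·(-8) + (1/11)·(-14) + (2/11)·(-17) + (1/11)·(-20)
     = -118/11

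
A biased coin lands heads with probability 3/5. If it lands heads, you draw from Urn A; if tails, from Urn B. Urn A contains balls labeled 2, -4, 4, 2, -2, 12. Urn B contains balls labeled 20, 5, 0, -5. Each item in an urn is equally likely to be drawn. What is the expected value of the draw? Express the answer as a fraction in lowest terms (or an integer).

E[X | Urn A] = (2 − 4 + 4 + 2 − 2 + 12)/6 = 7/3
E[X | Urn B] = (20 + 5 + 0 − 5)/4 = 5
E[X] = (3/5)·7/3 + (2/5)·5 = 17/5

17/5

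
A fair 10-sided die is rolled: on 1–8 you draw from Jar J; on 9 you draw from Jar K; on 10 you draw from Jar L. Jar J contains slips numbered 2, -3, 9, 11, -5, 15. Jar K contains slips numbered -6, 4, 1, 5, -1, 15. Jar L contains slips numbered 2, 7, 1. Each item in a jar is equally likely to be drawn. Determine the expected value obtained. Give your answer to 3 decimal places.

4.500

E[X | Jar J] = (2 − 3 + 9 + 11 − 5 + 15)/6 = 29/6
E[X | Jar K] = (-6 + 4 + 1 + 5 − 1 + 15)/6 = 3
E[X | Jar L] = (2 + 7 + 1)/3 = 10/3
E[X] = (4/5)·29/6 + (1/10)·3 + (1/10)·10/3 = 9/2 ≈ 4.500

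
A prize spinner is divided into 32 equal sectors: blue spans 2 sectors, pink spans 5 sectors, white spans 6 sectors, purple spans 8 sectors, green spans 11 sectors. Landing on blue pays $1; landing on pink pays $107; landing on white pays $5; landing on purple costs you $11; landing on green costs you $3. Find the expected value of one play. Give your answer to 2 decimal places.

$13.94

E[payout] = (2/32)·1 + (5/32)·107 + (6/32)·5 + (8/32)·(-11) + (11/32)·(-3) = 223/16
≈ $13.94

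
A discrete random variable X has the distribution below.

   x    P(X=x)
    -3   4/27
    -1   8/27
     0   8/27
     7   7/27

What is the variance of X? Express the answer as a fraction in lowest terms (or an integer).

9608/729

E[X] = (4/27)·(-3) + (8/27)·(-1) + (8/27)·0 + (7/27)·7 = 29/27
E[X²] = (4/27)·9 + (8/27)·1 + (8/27)·0 + (7/27)·49 = 43/3
Var(X) = 43/3 − (29/27)² = 9608/729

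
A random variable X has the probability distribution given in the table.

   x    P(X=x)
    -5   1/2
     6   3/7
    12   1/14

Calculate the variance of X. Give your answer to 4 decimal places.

E[X] = (1/2)·(-5) + (3/7)·6 + (1/14)·12 = 13/14
E[X²] = (1/2)·25 + (3/7)·36 + (1/14)·144 = 535/14
Var(X) = 535/14 − (13/14)² = 7321/196 ≈ 37.3520

37.3520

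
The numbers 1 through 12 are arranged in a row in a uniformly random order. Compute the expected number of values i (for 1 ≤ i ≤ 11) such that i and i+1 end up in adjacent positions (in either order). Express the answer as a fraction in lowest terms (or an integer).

For each i ∈ {1,…,11}, let Xᵢ = 1 if i and i+1 are adjacent. P(Xᵢ=1) = 2·(12−1)!/12! = 2/12.
By linearity, E[ΣXᵢ] = (11)·(2/12) = 11/6.

11/6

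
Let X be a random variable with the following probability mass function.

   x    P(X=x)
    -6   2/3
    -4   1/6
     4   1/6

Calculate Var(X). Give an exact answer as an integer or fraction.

E[X] = (2/3)·(-6) + (1/6)·(-4) + (1/6)·4 = -4
E[X²] = (2/3)·36 + (1/6)·16 + (1/6)·16 = 88/3
Var(X) = 88/3 − (-4)² = 40/3

40/3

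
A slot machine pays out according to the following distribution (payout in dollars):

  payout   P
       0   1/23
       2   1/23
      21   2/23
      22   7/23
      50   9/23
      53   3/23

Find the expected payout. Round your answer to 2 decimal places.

$35.09

E[X] = (1/23)·0 + (1/23)·2 + (2/23)·21 + (7/23)·22 + (9/23)·50 + (3/23)·53
     = 807/23 ≈ 35.09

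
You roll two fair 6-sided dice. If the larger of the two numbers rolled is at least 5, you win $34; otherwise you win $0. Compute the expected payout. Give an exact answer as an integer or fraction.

E[payout] = (4/9)·0 + (5/9)·34 = 170/9

170/9 dollars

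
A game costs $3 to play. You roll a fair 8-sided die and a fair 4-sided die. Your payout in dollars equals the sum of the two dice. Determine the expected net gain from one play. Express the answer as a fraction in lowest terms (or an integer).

$4

Distribution of the sum of the two dice: 2 w.p. 1/32, 3 w.p. 1/16, 4 w.p. 3/32, 5 w.p. 1/8, 6 w.p. 1/8, 7 w.p. 1/8, …
E[payout] = (1/32)·2 + (1/16)·3 + (3/32)·4 + (1/8)·5 + (1/8)·6 + (1/8)·7 + (1/8)·8 + (1/8)·9 + (3/32)·10 + (1/16)·11 + (1/32)·12 = 7
Expected profit = 7 − 3 = 4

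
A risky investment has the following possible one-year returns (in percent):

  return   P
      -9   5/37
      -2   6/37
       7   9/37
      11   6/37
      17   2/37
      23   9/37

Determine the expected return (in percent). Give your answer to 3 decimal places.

8.459

E[X] = (5/37)·(-9) + (6/37)·(-2) + (9/37)·7 + (6/37)·11 + (2/37)·17 + (9/37)·23
     = 313/37 ≈ 8.459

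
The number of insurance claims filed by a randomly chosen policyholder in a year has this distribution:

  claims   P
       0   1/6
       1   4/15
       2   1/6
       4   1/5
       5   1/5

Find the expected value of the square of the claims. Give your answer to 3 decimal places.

E[X²] = (1/6)·0 + (4/15)·1 + (1/6)·4 + (1/5)·16 + (1/5)·25
     = 137/15 ≈ 9.133

9.133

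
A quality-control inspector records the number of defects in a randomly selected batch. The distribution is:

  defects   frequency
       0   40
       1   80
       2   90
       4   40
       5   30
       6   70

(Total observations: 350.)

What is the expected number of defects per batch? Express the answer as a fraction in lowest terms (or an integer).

99/35

Total = 350, so P(defects=0) = 40/350, etc.
E[X] = (4/35)·0 + (8/35)·1 + (9/35)·2 + (4/35)·4 + (3/35)·5 + (1/5)·6
     = 99/35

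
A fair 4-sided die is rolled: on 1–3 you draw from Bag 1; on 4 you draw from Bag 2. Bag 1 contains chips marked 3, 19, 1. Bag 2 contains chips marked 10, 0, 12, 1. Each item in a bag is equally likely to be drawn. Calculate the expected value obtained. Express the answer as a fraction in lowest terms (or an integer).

115/16

E[X | Bag 1] = (3 + 19 + 1)/3 = 23/3
E[X | Bag 2] = (10 + 0 + 12 + 1)/4 = 23/4
E[X] = (3/4)·23/3 + (1/4)·23/4 = 115/16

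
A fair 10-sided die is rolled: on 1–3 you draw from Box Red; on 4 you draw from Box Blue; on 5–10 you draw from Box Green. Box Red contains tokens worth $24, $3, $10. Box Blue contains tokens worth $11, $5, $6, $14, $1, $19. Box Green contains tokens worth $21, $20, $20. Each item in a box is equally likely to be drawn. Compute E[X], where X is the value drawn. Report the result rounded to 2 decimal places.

E[X | Box Red] = (24 + 3 + 10)/3 = 37/3
E[X | Box Blue] = (11 + 5 + 6 + 14 + 1 + 19)/6 = 28/3
E[X | Box Green] = (21 + 20 + 20)/3 = 61/3
E[X] = (3/10)·37/3 + (1/10)·28/3 + (3/5)·61/3 = 101/6 ≈ 16.83

$16.83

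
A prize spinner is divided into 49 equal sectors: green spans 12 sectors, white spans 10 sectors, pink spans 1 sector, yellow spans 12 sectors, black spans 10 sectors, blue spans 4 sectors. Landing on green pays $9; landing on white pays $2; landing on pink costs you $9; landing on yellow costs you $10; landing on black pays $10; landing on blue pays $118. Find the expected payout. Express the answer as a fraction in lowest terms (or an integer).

E[payout] = (12/49)·9 + (10/49)·2 + (1/49)·(-9) + (12/49)·(-10) + (10/49)·10 + (4/49)·118 = 571/49

571/49 dollars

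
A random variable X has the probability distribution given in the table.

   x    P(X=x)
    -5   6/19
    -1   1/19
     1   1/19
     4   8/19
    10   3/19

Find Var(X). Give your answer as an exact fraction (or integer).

9996/361

E[X] = (6/19)·(-5) + (1/19)·(-1) + (1/19)·1 + (8/19)·4 + (3/19)·10 = 32/19
E[X²] = (6/19)·25 + (1/19)·1 + (1/19)·1 + (8/19)·16 + (3/19)·100 = 580/19
Var(X) = 580/19 − (32/19)² = 9996/361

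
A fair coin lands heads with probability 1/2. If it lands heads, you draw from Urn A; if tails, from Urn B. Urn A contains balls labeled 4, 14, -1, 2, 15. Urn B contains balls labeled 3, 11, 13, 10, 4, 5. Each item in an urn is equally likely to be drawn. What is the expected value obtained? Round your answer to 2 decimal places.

7.23

E[X | Urn A] = (4 + 14 − 1 + 2 + 15)/5 = 34/5
E[X | Urn B] = (3 + 11 + 13 + 10 + 4 + 5)/6 = 23/3
E[X] = (1/2)·34/5 + (1/2)·23/3 = 217/30 ≈ 7.23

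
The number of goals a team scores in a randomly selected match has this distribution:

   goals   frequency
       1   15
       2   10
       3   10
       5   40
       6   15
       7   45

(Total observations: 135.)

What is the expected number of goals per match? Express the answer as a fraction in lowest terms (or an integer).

134/27

Total = 135, so P(goals=1) = 15/135, etc.
E[X] = (1/9)·1 + (2/27)·2 + (2/27)·3 + (8/27)·5 + (1/9)·6 + (1/3)·7
     = 134/27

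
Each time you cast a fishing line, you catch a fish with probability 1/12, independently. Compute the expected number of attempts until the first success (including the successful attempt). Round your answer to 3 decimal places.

For a geometric distribution, E[trials] = 1/p = 1/(1/12) = 12.
≈ 12.000

12.000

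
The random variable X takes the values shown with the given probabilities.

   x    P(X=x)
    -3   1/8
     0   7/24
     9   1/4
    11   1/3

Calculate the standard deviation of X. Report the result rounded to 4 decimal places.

5.5676

E[X] = 133/24, E[X²] = 1481/24
Var(X) = E[X²] − (E[X])² = 1481/24 − 17689/576 = 17855/576
SD(X) = √(17855/576) ≈ 5.5676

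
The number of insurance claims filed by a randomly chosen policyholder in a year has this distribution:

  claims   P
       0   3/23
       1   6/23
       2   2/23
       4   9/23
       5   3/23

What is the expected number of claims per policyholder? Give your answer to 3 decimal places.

2.652

E[X] = (3/23)·0 + (6/23)·1 + (2/23)·2 + (9/23)·4 + (3/23)·5
     = 61/23 ≈ 2.652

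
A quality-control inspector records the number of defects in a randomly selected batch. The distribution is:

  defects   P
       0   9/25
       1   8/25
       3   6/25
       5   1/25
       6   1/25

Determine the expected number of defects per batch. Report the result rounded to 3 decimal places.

1.480

E[X] = (9/25)·0 + (8/25)·1 + (6/25)·3 + (1/25)·5 + (1/25)·6
     = 37/25 ≈ 1.480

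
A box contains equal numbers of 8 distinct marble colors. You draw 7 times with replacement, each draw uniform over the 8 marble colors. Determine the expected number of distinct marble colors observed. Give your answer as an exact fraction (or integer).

1273609/262144

Let Xⱼ=1 if type j appears at least once. P(Xⱼ=1) = 1 − ((8−1)/8)^7 = 1273609/2097152.
E[#distinct] = 8·1273609/2097152 = 1273609/262144.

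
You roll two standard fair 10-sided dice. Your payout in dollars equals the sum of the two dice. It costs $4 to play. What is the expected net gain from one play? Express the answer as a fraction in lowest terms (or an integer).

Distribution of the sum of the two dice: 2 w.p. 1/100, 3 w.p. 1/50, 4 w.p. 3/100, 5 w.p. 1/25, 6 w.p. 1/20, 7 w.p. 3/50, …
E[payout] = (1/100)·2 + (1/50)·3 + (3/100)·4 + (1/25)·5 + (1/20)·6 + (3/50)·7 + (7/100)·8 + (2/25)·9 + (9/100)·10 + (1/10)·11 + (9/100)·12 + (2/25)·13 + (7/100)·14 + (3/50)·15 + (1/20)·16 + (1/25)·17 + (3/100)·18 + (1/50)·19 + (1/100)·20 = 11
Expected profit = 11 − 4 = 7

$7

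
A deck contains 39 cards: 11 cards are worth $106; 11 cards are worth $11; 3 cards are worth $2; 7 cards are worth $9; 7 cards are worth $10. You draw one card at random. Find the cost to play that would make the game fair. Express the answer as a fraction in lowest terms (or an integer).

1426/39 dollars

E[payout] = (11/39)·106 + (11/39)·11 + (3/39)·2 + (7/39)·9 + (7/39)·10 = 1426/39
Fair fee = E[payout] = 1426/39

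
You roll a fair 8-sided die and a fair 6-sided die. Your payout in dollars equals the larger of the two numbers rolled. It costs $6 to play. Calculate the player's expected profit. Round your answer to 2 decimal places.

-$0.77

Distribution of the larger of the two numbers rolled: 1 w.p. 1/48, 2 w.p. 1/16, 3 w.p. 5/48, 4 w.p. 7/48, 5 w.p. 3/16, 6 w.p. 11/48, …
E[payout] = (1/48)·1 + (1/16)·2 + (5/48)·3 + (7/48)·4 + (3/16)·5 + (11/48)·6 + (1/8)·7 + (1/8)·8 = 251/48
Expected profit = 251/48 − 6 = -37/48 ≈ -$0.77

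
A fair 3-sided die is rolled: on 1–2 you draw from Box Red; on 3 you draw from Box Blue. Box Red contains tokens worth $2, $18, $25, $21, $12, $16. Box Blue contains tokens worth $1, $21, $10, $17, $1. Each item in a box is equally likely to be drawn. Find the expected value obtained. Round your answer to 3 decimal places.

E[X | Box Red] = (2 + 18 + 25 + 21 + 12 + 16)/6 = 47/3
E[X | Box Blue] = (1 + 21 + 10 + 17 + 1)/5 = 10
E[X] = (2/3)·47/3 + (1/3)·10 = 124/9 ≈ 13.778

$13.778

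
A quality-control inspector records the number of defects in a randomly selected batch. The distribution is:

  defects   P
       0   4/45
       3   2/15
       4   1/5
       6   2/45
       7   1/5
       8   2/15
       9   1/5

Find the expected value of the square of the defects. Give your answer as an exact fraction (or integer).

E[X²] = (4/45)·0 + (2/15)·9 + (1/5)·16 + (2/45)·36 + (1/5)·49 + (2/15)·64 + (1/5)·81
     = 608/15

608/15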